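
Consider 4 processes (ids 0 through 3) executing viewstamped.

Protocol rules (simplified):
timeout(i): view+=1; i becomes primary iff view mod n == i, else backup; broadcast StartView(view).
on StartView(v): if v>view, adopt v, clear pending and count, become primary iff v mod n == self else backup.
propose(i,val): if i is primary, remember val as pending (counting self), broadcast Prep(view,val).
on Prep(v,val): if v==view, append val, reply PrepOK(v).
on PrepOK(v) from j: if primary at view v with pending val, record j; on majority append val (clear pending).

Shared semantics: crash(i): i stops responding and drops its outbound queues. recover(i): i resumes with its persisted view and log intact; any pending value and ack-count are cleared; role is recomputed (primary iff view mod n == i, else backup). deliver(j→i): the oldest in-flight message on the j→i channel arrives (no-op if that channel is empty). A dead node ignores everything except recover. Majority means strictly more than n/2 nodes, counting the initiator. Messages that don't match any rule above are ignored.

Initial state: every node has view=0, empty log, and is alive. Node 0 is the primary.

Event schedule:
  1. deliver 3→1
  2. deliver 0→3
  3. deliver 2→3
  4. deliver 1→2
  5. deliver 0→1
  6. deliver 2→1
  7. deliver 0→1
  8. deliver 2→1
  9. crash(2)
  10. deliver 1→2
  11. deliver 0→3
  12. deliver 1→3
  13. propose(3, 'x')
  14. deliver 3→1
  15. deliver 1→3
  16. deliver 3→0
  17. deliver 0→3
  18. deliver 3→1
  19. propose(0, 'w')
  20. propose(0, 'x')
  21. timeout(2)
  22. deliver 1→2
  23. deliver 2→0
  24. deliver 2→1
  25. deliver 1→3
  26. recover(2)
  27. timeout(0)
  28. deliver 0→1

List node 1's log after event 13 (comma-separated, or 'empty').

empty

1. deliver 3→1:  nop
2. deliver 0→3:  nop
3. deliver 2→3:  nop
4. deliver 1→2:  nop
5. deliver 0→1:  nop
6. deliver 2→1:  nop
7. deliver 0→1:  nop
8. deliver 2→1:  nop
9. crash(2):  <2:✗back v0 ->
10. deliver 1→2:  nop
11. deliver 0→3:  nop
12. deliver 1→3:  nop
13. propose(3,'x'):  nop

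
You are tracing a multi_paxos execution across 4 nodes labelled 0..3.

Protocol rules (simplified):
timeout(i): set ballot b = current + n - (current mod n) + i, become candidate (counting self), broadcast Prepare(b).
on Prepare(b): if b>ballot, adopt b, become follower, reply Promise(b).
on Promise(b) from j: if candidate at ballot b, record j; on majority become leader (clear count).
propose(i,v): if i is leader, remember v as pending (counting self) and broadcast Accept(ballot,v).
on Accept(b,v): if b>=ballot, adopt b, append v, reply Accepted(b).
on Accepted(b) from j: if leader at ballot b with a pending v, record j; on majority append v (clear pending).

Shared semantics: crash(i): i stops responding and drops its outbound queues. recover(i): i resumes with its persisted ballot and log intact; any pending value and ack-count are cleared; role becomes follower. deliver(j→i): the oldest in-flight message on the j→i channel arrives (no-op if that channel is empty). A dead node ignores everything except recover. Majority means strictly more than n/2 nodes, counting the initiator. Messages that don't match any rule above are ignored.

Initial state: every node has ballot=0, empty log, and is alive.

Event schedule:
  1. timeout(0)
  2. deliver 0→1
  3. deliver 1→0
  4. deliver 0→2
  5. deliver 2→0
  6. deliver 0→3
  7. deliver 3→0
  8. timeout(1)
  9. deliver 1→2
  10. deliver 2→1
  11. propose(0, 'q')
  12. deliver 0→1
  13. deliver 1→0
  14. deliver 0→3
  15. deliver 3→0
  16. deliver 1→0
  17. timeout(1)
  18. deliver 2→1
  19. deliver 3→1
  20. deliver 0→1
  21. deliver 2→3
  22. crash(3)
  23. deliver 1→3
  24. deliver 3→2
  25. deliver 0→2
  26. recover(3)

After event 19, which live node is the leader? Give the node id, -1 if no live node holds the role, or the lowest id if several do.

-1

[1] timeout(0) → N0(cand b4 [-])
[2] deliver 0→1 → N1(foll b4 [-])
[3] deliver 1→0 → ∅
[4] deliver 0→2 → N2(foll b4 [-])
[5] deliver 2→0 → N0(lead b4 [-])
[6] deliver 0→3 → N3(foll b4 [-])
[7] deliver 3→0 → ∅
[8] timeout(1) → N1(cand b9 [-])
[9] deliver 1→2 → N2(foll b9 [-])
[10] deliver 2→1 → ∅
[11] propose(0,'q') → ∅
[12] deliver 0→1 → ∅
[13] deliver 1→0 → N0(foll b9 [-])
[14] deliver 0→3 → N3(foll b4 [q])
[15] deliver 3→0 → ∅
[16] deliver 1→0 → ∅
[17] timeout(1) → N1(cand b13 [-])
[18] deliver 2→1 → ∅
[19] deliver 3→1 → ∅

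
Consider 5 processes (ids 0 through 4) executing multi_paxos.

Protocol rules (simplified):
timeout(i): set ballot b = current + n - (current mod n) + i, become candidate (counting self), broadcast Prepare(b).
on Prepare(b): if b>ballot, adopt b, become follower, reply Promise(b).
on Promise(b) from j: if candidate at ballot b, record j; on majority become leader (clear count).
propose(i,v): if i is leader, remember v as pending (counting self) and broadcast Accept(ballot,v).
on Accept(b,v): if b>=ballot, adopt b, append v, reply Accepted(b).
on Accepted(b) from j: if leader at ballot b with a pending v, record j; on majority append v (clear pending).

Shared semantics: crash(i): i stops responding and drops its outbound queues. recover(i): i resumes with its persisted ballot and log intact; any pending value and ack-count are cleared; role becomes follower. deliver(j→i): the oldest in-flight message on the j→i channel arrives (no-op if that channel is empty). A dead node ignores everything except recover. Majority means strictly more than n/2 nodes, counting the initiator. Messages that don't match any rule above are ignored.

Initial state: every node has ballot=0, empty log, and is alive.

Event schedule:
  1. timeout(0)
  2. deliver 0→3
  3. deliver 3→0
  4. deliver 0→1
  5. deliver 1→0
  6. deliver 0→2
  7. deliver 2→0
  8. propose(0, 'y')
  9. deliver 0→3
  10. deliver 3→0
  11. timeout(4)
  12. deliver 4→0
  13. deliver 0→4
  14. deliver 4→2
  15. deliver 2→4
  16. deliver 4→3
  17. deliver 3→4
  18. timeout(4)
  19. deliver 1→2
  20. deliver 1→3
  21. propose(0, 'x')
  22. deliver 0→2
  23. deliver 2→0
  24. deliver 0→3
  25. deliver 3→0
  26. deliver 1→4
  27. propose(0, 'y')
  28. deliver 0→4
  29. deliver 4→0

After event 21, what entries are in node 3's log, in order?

[1] timeout(0) → N0(cand b5 [-])
[2] deliver 0→3 → N3(foll b5 [-])
[3] deliver 3→0 → ∅
[4] deliver 0→1 → N1(foll b5 [-])
[5] deliver 1→0 → N0(lead b5 [-])
[6] deliver 0→2 → N2(foll b5 [-])
[7] deliver 2→0 → ∅
[8] propose(0,'y') → ∅
[9] deliver 0→3 → N3(foll b5 [y])
[10] deliver 3→0 → ∅
[11] timeout(4) → N4(cand b9 [-])
[12] deliver 4→0 → N0(foll b9 [-])
[13] deliver 0→4 → ∅
[14] deliver 4→2 → N2(foll b9 [-])
[15] deliver 2→4 → ∅
[16] deliver 4→3 → N3(foll b9 [y])
[17] deliver 3→4 → N4(lead b9 [-])
[18] timeout(4) → N4(cand b14 [-])
[19] deliver 1→2 → ∅
[20] deliver 1→3 → ∅
[21] propose(0,'x') → ∅

y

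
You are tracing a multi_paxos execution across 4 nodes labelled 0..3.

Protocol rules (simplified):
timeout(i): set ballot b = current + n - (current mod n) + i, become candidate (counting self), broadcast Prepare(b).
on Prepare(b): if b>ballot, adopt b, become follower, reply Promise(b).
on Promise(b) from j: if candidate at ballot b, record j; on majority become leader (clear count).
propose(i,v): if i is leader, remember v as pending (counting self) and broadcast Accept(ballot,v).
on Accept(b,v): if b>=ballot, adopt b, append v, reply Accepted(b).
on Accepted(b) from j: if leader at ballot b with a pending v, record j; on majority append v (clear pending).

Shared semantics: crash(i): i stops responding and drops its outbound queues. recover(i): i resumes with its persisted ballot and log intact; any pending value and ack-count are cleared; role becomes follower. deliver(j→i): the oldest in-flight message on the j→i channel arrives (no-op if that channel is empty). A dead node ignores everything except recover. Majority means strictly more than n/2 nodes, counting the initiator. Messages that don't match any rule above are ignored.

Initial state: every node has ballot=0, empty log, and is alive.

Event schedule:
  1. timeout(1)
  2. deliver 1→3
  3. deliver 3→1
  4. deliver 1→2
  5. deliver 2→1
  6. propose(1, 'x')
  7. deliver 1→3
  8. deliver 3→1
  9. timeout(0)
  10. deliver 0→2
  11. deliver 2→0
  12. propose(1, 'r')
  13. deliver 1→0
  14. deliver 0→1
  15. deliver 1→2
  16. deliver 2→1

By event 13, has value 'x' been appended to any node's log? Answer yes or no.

step 1 timeout(1): 1={cand,b=5,log=-}
step 2 deliver 1→3: 3={foll,b=5,log=-}
step 3 deliver 3→1: —
step 4 deliver 1→2: 2={foll,b=5,log=-}
step 5 deliver 2→1: 1={lead,b=5,log=-}
step 6 propose(1,'x'): —
step 7 deliver 1→3: 3={foll,b=5,log=x}
step 8 deliver 3→1: —
step 9 timeout(0): 0={cand,b=4,log=-}
step 10 deliver 0→2: —
step 11 deliver 2→0: —
step 12 propose(1,'r'): —
step 13 deliver 1→0: 0={foll,b=5,log=-}

yes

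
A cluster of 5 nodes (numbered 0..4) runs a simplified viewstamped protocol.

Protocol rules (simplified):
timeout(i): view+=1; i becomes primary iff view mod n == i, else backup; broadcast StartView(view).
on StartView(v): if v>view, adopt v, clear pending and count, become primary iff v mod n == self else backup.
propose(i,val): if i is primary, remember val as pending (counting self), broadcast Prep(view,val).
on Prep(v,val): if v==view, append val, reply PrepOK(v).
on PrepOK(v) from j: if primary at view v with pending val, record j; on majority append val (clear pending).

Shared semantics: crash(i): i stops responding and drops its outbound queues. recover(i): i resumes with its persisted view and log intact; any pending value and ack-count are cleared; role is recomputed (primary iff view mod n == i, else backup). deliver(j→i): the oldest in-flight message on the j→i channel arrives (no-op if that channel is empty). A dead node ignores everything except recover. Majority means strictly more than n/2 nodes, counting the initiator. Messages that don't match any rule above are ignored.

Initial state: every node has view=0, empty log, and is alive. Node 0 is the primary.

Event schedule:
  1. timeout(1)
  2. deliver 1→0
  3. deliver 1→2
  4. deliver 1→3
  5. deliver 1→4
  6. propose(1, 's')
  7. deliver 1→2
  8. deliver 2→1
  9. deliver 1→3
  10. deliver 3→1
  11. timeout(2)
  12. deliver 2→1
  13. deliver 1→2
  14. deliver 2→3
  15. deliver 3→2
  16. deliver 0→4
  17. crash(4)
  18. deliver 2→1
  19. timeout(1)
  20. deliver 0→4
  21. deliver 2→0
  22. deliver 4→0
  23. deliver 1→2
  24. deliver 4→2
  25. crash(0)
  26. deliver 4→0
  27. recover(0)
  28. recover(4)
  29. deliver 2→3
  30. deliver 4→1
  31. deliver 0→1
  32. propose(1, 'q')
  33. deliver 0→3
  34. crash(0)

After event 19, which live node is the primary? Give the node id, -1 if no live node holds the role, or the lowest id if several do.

1. timeout(1):  <1:prim v1 ->
2. deliver 1→0:  <0:back v1 ->
3. deliver 1→2:  <2:back v1 ->
4. deliver 1→3:  <3:back v1 ->
5. deliver 1→4:  <4:back v1 ->
6. propose(1,'s'):  nop
7. deliver 1→2:  <2:back v1 s>
8. deliver 2→1:  nop
9. deliver 1→3:  <3:back v1 s>
10. deliver 3→1:  <1:prim v1 s>
11. timeout(2):  <2:prim v2 s>
12. deliver 2→1:  <1:back v2 s>
13. deliver 1→2:  nop
14. deliver 2→3:  <3:back v2 s>
15. deliver 3→2:  nop
16. deliver 0→4:  nop
17. crash(4):  <4:✗back v1 ->
18. deliver 2→1:  nop
19. timeout(1):  <1:back v3 s>

2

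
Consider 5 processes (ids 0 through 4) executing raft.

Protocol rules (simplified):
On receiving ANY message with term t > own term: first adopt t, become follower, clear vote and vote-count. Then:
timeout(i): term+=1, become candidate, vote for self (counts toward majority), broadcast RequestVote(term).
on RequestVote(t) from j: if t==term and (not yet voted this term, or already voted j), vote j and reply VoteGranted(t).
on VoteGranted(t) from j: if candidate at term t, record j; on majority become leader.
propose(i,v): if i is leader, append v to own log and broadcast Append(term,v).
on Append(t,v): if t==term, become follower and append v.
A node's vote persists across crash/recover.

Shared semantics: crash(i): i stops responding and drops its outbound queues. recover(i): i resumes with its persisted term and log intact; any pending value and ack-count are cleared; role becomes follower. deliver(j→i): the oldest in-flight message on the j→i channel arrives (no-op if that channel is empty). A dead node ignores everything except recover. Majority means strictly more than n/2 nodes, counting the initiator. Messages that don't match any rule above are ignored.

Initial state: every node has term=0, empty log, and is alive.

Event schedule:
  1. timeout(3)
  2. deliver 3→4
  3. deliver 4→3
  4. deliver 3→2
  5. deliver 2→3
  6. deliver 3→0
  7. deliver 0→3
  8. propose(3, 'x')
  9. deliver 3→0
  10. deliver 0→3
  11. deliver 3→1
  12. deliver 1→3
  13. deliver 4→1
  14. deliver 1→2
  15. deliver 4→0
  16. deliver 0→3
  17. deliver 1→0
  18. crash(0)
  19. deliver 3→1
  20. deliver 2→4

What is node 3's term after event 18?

1

after 1 — timeout(3): n3:cand/t1/[-]
after 2 — deliver 3→4: n4:foll/t1/[-]
after 3 — deliver 4→3: ·
after 4 — deliver 3→2: n2:foll/t1/[-]
after 5 — deliver 2→3: n3:lead/t1/[-]
after 6 — deliver 3→0: n0:foll/t1/[-]
after 7 — deliver 0→3: ·
after 8 — propose(3,'x'): n3:lead/t1/[x]
after 9 — deliver 3→0: n0:foll/t1/[x]
after 10 — deliver 0→3: ·
after 11 — deliver 3→1: n1:foll/t1/[-]
after 12 — deliver 1→3: ·
after 13 — deliver 4→1: ·
after 14 — deliver 1→2: ·
after 15 — deliver 4→0: ·
after 16 — deliver 0→3: ·
after 17 — deliver 1→0: ·
after 18 — crash(0): n0:✗foll/t1/[x]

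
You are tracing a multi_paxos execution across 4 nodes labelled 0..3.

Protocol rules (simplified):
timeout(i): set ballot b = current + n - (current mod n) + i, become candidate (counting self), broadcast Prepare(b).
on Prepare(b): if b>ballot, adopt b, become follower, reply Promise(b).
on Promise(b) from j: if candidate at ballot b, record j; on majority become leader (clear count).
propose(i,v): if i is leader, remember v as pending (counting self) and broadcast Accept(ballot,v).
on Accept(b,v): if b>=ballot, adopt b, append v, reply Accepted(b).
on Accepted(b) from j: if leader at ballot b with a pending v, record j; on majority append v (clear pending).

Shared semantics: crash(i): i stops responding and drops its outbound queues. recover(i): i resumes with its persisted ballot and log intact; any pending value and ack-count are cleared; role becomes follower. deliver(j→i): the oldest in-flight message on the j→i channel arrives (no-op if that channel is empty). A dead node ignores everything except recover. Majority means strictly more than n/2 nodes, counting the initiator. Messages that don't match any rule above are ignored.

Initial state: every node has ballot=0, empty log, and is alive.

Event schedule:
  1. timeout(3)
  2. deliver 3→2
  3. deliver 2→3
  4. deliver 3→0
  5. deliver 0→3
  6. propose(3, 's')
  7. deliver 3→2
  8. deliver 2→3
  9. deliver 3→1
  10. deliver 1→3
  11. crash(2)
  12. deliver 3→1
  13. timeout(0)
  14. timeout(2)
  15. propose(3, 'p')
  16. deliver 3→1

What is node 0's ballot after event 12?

e1 timeout(3): 3[cand,b=7,-]
e2 deliver 3→2: 2[foll,b=7,-]
e3 deliver 2→3: ·
e4 deliver 3→0: 0[foll,b=7,-]
e5 deliver 0→3: 3[lead,b=7,-]
e6 propose(3,'s'): ·
e7 deliver 3→2: 2[foll,b=7,s]
e8 deliver 2→3: ·
e9 deliver 3→1: 1[foll,b=7,-]
e10 deliver 1→3: ·
e11 crash(2): 2[✗foll,b=7,s]
e12 deliver 3→1: 1[foll,b=7,s]

7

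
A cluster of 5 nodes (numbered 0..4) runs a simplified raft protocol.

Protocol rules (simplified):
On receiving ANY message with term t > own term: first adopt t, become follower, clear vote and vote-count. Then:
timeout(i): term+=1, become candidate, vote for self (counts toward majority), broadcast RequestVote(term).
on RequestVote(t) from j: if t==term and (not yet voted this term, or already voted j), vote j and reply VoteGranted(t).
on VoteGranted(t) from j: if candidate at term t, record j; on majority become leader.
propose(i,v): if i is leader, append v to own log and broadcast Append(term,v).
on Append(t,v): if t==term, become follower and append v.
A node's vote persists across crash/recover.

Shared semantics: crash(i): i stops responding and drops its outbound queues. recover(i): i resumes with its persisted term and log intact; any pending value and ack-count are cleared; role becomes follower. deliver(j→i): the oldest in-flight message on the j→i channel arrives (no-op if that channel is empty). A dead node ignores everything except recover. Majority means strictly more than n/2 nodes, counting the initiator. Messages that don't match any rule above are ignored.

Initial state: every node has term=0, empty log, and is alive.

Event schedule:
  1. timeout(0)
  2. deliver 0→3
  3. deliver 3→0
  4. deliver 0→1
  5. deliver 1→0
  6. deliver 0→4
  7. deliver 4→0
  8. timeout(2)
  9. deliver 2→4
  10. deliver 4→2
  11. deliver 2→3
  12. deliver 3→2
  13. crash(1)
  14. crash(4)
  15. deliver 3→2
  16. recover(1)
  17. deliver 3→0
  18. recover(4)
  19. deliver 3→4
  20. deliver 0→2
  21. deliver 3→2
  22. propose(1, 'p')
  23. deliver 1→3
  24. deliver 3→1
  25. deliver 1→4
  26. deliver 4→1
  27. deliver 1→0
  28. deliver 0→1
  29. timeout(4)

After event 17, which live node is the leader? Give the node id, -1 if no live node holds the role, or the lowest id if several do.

0

e1 timeout(0): 0[cand,t=1,-]
e2 deliver 0→3: 3[foll,t=1,-]
e3 deliver 3→0: ·
e4 deliver 0→1: 1[foll,t=1,-]
e5 deliver 1→0: 0[lead,t=1,-]
e6 deliver 0→4: 4[foll,t=1,-]
e7 deliver 4→0: ·
e8 timeout(2): 2[cand,t=1,-]
e9 deliver 2→4: ·
e10 deliver 4→2: ·
e11 deliver 2→3: ·
e12 deliver 3→2: ·
e13 crash(1): 1[✗foll,t=1,-]
e14 crash(4): 4[✗foll,t=1,-]
e15 deliver 3→2: ·
e16 recover(1): 1[foll,t=1,-]
e17 deliver 3→0: ·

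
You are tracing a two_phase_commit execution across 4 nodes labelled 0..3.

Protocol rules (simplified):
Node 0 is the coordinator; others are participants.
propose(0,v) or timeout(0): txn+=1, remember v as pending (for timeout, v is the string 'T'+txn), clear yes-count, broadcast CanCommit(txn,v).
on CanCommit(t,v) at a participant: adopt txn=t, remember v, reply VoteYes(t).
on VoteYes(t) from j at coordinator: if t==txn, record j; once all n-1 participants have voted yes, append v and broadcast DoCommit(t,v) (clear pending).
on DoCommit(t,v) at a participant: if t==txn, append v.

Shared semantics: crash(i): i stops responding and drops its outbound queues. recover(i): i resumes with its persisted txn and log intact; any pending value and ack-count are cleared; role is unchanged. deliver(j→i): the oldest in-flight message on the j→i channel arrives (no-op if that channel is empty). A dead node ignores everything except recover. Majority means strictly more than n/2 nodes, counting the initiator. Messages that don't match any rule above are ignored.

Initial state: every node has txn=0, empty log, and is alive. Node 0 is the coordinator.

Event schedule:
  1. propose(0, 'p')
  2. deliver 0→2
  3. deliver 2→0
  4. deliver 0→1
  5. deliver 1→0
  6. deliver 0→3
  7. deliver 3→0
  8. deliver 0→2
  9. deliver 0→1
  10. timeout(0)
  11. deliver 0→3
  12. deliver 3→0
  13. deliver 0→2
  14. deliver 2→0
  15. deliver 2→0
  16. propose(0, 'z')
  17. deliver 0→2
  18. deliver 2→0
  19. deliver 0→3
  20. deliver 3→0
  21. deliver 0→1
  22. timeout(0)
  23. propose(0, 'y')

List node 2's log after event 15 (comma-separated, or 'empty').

p

step 1 propose(0,'p'): 0={coor,t=1,log=-}
step 2 deliver 0→2: 2={part,t=1,log=-}
step 3 deliver 2→0: —
step 4 deliver 0→1: 1={part,t=1,log=-}
step 5 deliver 1→0: —
step 6 deliver 0→3: 3={part,t=1,log=-}
step 7 deliver 3→0: 0={coor,t=1,log=p}
step 8 deliver 0→2: 2={part,t=1,log=p}
step 9 deliver 0→1: 1={part,t=1,log=p}
step 10 timeout(0): 0={coor,t=2,log=p}
step 11 deliver 0→3: 3={part,t=1,log=p}
step 12 deliver 3→0: —
step 13 deliver 0→2: 2={part,t=2,log=p}
step 14 deliver 2→0: —
step 15 deliver 2→0: —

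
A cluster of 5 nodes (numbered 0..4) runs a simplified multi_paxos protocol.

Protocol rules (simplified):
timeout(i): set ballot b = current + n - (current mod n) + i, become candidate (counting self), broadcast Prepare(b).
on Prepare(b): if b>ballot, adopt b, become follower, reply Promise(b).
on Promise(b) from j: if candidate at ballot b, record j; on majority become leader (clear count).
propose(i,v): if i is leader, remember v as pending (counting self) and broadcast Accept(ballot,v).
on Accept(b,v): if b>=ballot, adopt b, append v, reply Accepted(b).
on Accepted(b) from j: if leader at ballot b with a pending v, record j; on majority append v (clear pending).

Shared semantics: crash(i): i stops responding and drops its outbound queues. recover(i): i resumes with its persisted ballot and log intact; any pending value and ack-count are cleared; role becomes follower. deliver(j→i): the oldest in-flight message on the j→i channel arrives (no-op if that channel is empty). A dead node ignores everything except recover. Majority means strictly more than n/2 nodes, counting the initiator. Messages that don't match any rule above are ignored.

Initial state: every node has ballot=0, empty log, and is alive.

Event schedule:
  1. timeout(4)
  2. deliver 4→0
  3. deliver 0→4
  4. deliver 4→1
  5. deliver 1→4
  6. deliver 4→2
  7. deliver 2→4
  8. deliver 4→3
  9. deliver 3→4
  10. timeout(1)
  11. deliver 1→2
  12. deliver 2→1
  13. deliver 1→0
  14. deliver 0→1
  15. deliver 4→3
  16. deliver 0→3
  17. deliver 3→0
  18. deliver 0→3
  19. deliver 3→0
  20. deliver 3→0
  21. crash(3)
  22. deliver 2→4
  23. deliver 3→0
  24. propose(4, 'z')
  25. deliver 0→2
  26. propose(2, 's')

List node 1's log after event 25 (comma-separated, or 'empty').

empty

e1 timeout(4): 4[cand,b=9,-]
e2 deliver 4→0: 0[foll,b=9,-]
e3 deliver 0→4: ·
e4 deliver 4→1: 1[foll,b=9,-]
e5 deliver 1→4: 4[lead,b=9,-]
e6 deliver 4→2: 2[foll,b=9,-]
e7 deliver 2→4: ·
e8 deliver 4→3: 3[foll,b=9,-]
e9 deliver 3→4: ·
e10 timeout(1): 1[cand,b=11,-]
e11 deliver 1→2: 2[foll,b=11,-]
e12 deliver 2→1: ·
e13 deliver 1→0: 0[foll,b=11,-]
e14 deliver 0→1: 1[lead,b=11,-]
e15 deliver 4→3: ·
e16 deliver 0→3: ·
e17 deliver 3→0: ·
e18 deliver 0→3: ·
e19 deliver 3→0: ·
e20 deliver 3→0: ·
e21 crash(3): 3[✗foll,b=9,-]
e22 deliver 2→4: ·
e23 deliver 3→0: ·
e24 propose(4,'z'): ·
e25 deliver 0→2: ·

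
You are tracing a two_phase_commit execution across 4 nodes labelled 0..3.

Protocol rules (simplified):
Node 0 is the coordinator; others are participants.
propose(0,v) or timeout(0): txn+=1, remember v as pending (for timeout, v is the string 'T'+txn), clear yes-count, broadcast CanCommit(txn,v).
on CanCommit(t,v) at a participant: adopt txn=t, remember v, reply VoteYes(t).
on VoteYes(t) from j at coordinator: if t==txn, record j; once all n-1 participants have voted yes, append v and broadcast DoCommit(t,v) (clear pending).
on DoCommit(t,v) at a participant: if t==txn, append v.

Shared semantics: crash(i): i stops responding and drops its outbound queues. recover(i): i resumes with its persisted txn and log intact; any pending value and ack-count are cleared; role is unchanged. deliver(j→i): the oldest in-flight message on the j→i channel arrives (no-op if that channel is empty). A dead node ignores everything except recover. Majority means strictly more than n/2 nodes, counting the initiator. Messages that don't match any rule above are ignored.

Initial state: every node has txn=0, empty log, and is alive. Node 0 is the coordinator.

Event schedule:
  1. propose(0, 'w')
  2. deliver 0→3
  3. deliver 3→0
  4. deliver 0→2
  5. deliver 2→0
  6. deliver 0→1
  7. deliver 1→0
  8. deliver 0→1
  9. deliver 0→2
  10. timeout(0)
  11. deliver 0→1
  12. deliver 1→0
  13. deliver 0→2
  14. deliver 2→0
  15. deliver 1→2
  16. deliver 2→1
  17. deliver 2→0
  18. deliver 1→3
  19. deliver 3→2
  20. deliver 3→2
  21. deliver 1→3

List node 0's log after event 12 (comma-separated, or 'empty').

w

[1] propose(0,'w') → N0(coor t1 [-])
[2] deliver 0→3 → N3(part t1 [-])
[3] deliver 3→0 → ∅
[4] deliver 0→2 → N2(part t1 [-])
[5] deliver 2→0 → ∅
[6] deliver 0→1 → N1(part t1 [-])
[7] deliver 1→0 → N0(coor t1 [w])
[8] deliver 0→1 → N1(part t1 [w])
[9] deliver 0→2 → N2(part t1 [w])
[10] timeout(0) → N0(coor t2 [w])
[11] deliver 0→1 → N1(part t2 [w])
[12] deliver 1→0 → ∅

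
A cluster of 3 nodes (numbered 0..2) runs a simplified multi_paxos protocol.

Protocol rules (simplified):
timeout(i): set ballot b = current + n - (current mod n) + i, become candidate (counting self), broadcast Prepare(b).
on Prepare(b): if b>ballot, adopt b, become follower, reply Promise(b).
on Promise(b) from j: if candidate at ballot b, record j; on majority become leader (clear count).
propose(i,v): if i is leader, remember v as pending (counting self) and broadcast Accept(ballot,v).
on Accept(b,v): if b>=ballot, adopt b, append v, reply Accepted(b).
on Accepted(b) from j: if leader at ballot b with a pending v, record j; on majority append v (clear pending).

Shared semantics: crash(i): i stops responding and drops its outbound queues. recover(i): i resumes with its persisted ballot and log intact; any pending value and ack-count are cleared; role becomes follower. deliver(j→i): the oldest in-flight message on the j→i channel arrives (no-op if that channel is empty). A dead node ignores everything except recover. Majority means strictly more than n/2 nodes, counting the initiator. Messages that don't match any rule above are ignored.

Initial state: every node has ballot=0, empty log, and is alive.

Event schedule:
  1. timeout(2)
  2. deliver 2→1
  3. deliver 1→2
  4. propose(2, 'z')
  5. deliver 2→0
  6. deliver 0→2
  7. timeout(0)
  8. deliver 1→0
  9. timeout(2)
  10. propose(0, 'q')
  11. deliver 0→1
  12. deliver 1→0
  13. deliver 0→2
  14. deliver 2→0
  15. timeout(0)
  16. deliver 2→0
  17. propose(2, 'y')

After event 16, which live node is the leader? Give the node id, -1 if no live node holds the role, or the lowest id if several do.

-1

[1] timeout(2) → N2(cand b5 [-])
[2] deliver 2→1 → N1(foll b5 [-])
[3] deliver 1→2 → N2(lead b5 [-])
[4] propose(2,'z') → ∅
[5] deliver 2→0 → N0(foll b5 [-])
[6] deliver 0→2 → ∅
[7] timeout(0) → N0(cand b6 [-])
[8] deliver 1→0 → ∅
[9] timeout(2) → N2(cand b8 [-])
[10] propose(0,'q') → ∅
[11] deliver 0→1 → N1(foll b6 [-])
[12] deliver 1→0 → N0(lead b6 [-])
[13] deliver 0→2 → ∅
[14] deliver 2→0 → ∅
[15] timeout(0) → N0(cand b9 [-])
[16] deliver 2→0 → ∅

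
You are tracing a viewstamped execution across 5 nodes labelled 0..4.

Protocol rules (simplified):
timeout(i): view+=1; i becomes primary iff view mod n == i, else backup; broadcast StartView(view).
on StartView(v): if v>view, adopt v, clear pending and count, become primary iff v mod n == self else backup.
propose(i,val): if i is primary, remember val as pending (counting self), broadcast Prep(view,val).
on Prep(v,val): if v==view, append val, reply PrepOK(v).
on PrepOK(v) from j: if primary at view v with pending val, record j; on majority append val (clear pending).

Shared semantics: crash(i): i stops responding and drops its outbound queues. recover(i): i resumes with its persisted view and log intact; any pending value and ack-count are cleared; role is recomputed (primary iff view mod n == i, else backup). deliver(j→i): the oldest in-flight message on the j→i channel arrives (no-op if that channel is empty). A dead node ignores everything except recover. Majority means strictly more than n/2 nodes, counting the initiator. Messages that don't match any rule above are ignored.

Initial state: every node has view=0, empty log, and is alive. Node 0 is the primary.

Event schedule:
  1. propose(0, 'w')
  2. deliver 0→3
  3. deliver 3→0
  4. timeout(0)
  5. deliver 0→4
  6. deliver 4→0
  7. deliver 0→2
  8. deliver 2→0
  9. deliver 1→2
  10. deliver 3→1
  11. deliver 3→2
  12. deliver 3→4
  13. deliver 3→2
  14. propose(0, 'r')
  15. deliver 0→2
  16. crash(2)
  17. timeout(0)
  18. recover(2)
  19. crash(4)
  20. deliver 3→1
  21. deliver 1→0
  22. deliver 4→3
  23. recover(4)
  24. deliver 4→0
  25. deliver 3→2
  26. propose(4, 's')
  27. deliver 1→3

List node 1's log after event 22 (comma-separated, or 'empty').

empty

step 1 propose(0,'w'): —
step 2 deliver 0→3: 3={back,v=0,log=w}
step 3 deliver 3→0: —
step 4 timeout(0): 0={back,v=1,log=-}
step 5 deliver 0→4: 4={back,v=0,log=w}
step 6 deliver 4→0: —
step 7 deliver 0→2: 2={back,v=0,log=w}
step 8 deliver 2→0: —
step 9 deliver 1→2: —
step 10 deliver 3→1: —
step 11 deliver 3→2: —
step 12 deliver 3→4: —
step 13 deliver 3→2: —
step 14 propose(0,'r'): —
step 15 deliver 0→2: 2={back,v=1,log=w}
step 16 crash(2): 2={✗back,v=1,log=w}
step 17 timeout(0): 0={back,v=2,log=-}
step 18 recover(2): 2={back,v=1,log=w}
step 19 crash(4): 4={✗back,v=0,log=w}
step 20 deliver 3→1: —
step 21 deliver 1→0: —
step 22 deliver 4→3: —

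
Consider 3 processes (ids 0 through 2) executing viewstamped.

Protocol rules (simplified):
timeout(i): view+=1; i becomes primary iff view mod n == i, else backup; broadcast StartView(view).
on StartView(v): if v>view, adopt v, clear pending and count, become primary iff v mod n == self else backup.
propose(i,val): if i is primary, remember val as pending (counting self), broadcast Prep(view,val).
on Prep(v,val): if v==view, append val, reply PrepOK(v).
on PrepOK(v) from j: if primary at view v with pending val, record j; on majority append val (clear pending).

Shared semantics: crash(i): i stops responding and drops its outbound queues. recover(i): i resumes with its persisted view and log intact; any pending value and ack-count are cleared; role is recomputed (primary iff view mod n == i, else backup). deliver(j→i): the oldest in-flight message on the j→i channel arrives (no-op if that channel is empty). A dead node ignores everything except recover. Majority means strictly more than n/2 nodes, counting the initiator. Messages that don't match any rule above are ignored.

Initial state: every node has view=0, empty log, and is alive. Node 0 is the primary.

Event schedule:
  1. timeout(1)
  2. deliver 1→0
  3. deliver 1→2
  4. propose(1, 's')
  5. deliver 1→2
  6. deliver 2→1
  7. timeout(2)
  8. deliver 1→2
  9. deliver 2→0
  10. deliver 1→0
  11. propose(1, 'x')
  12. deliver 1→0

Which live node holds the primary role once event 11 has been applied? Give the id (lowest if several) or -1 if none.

e1 timeout(1): 1[prim,v=1,-]
e2 deliver 1→0: 0[back,v=1,-]
e3 deliver 1→2: 2[back,v=1,-]
e4 propose(1,'s'): ·
e5 deliver 1→2: 2[back,v=1,s]
e6 deliver 2→1: 1[prim,v=1,s]
e7 timeout(2): 2[prim,v=2,s]
e8 deliver 1→2: ·
e9 deliver 2→0: 0[back,v=2,-]
e10 deliver 1→0: ·
e11 propose(1,'x'): ·

1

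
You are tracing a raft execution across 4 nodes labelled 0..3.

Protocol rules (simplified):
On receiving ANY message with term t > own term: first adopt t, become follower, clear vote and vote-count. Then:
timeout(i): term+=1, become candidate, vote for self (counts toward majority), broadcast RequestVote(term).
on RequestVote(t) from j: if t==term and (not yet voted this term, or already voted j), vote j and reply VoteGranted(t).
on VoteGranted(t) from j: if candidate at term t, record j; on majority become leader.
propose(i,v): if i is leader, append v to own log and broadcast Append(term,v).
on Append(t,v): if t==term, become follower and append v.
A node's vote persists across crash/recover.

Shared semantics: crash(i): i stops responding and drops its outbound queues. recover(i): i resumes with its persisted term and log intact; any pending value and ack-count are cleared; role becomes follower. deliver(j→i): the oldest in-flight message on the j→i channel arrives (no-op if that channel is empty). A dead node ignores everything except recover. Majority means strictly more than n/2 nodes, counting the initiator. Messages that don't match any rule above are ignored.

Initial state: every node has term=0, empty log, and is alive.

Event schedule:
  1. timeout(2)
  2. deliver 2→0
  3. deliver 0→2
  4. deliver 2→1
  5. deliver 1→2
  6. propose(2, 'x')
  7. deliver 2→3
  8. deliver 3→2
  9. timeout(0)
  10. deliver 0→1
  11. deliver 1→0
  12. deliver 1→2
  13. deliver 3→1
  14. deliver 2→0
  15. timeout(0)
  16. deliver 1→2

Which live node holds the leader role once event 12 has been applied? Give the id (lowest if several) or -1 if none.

2

e1 timeout(2): 2[cand,t=1,-]
e2 deliver 2→0: 0[foll,t=1,-]
e3 deliver 0→2: ·
e4 deliver 2→1: 1[foll,t=1,-]
e5 deliver 1→2: 2[lead,t=1,-]
e6 propose(2,'x'): 2[lead,t=1,x]
e7 deliver 2→3: 3[foll,t=1,-]
e8 deliver 3→2: ·
e9 timeout(0): 0[cand,t=2,-]
e10 deliver 0→1: 1[foll,t=2,-]
e11 deliver 1→0: ·
e12 deliver 1→2: ·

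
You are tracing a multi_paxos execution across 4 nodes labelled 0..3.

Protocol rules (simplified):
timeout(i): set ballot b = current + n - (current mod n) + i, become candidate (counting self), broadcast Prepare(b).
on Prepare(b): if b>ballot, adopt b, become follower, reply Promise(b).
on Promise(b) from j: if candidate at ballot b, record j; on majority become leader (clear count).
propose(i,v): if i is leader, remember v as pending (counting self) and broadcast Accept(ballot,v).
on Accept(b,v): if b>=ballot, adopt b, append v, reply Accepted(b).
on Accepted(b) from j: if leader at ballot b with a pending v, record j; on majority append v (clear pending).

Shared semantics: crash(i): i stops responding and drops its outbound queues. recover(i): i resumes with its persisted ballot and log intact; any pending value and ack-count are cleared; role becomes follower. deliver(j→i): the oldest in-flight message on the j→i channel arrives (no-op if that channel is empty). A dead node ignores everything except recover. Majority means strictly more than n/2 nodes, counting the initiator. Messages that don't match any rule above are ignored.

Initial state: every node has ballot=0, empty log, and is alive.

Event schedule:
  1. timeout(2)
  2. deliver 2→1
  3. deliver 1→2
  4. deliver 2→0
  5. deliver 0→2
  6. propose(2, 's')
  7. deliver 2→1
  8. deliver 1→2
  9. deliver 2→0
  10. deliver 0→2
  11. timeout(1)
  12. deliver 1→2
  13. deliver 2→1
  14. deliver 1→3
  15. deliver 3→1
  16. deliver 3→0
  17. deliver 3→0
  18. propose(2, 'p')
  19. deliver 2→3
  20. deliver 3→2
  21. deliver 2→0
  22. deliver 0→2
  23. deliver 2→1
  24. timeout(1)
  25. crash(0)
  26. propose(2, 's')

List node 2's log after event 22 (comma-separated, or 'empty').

s

e1 timeout(2): 2[cand,b=6,-]
e2 deliver 2→1: 1[foll,b=6,-]
e3 deliver 1→2: ·
e4 deliver 2→0: 0[foll,b=6,-]
e5 deliver 0→2: 2[lead,b=6,-]
e6 propose(2,'s'): ·
e7 deliver 2→1: 1[foll,b=6,s]
e8 deliver 1→2: ·
e9 deliver 2→0: 0[foll,b=6,s]
e10 deliver 0→2: 2[lead,b=6,s]
e11 timeout(1): 1[cand,b=9,s]
e12 deliver 1→2: 2[foll,b=9,s]
e13 deliver 2→1: ·
e14 deliver 1→3: 3[foll,b=9,-]
e15 deliver 3→1: 1[lead,b=9,s]
e16 deliver 3→0: ·
e17 deliver 3→0: ·
e18 propose(2,'p'): ·
e19 deliver 2→3: ·
e20 deliver 3→2: ·
e21 deliver 2→0: ·
e22 deliver 0→2: ·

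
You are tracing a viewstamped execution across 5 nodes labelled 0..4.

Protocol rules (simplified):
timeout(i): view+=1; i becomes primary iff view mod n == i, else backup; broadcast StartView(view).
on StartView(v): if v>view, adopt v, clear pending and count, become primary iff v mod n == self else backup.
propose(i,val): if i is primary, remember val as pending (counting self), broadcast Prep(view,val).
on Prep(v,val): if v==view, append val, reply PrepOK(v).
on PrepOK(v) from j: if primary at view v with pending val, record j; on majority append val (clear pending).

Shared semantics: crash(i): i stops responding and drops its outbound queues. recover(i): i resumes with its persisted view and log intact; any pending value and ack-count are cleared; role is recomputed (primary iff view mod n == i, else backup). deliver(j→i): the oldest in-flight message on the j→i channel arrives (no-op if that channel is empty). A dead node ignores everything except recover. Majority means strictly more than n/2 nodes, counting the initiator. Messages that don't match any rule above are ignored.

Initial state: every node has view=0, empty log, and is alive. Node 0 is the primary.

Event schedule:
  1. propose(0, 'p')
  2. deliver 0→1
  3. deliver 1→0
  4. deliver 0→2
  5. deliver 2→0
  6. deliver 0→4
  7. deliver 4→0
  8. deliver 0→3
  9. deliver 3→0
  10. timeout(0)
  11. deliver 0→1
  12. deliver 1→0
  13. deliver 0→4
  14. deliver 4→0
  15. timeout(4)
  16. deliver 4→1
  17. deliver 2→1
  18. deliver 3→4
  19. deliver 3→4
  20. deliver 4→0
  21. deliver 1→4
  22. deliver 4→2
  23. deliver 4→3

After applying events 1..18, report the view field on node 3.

after 1 — propose(0,'p'): ·
after 2 — deliver 0→1: n1:back/v0/[p]
after 3 — deliver 1→0: ·
after 4 — deliver 0→2: n2:back/v0/[p]
after 5 — deliver 2→0: n0:prim/v0/[p]
after 6 — deliver 0→4: n4:back/v0/[p]
after 7 — deliver 4→0: ·
after 8 — deliver 0→3: n3:back/v0/[p]
after 9 — deliver 3→0: ·
after 10 — timeout(0): n0:back/v1/[p]
after 11 — deliver 0→1: n1:prim/v1/[p]
after 12 — deliver 1→0: ·
after 13 — deliver 0→4: n4:back/v1/[p]
after 14 — deliver 4→0: ·
after 15 — timeout(4): n4:back/v2/[p]
after 16 — deliver 4→1: n1:back/v2/[p]
after 17 — deliver 2→1: ·
after 18 — deliver 3→4: ·

0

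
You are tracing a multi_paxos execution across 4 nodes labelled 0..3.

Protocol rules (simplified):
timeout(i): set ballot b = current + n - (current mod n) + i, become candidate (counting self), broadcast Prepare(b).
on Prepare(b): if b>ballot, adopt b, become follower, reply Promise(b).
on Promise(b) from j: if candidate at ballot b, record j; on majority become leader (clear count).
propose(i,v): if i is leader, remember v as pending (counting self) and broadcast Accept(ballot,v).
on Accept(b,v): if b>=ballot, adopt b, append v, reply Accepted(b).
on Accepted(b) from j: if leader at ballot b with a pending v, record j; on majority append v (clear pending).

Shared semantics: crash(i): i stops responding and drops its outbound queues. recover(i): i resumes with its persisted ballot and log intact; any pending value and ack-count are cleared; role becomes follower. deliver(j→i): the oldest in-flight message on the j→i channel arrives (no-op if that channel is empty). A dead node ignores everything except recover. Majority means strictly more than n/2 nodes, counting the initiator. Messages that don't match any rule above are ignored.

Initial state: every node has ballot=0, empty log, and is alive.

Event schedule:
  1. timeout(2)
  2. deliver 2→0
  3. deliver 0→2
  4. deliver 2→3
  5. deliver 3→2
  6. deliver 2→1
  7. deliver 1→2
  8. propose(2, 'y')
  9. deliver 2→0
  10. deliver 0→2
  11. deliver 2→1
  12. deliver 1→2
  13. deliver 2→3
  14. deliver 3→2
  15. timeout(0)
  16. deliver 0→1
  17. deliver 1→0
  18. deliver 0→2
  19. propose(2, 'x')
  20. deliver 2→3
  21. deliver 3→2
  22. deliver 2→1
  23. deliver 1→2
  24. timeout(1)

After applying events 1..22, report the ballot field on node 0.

8

[1] timeout(2) → N2(cand b6 [-])
[2] deliver 2→0 → N0(foll b6 [-])
[3] deliver 0→2 → ∅
[4] deliver 2→3 → N3(foll b6 [-])
[5] deliver 3→2 → N2(lead b6 [-])
[6] deliver 2→1 → N1(foll b6 [-])
[7] deliver 1→2 → ∅
[8] propose(2,'y') → ∅
[9] deliver 2→0 → N0(foll b6 [y])
[10] deliver 0→2 → ∅
[11] deliver 2→1 → N1(foll b6 [y])
[12] deliver 1→2 → N2(lead b6 [y])
[13] deliver 2→3 → N3(foll b6 [y])
[14] deliver 3→2 → ∅
[15] timeout(0) → N0(cand b8 [y])
[16] deliver 0→1 → N1(foll b8 [y])
[17] deliver 1→0 → ∅
[18] deliver 0→2 → N2(foll b8 [y])
[19] propose(2,'x') → ∅
[20] deliver 2→3 → ∅
[21] deliver 3→2 → ∅
[22] deliver 2→1 → ∅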